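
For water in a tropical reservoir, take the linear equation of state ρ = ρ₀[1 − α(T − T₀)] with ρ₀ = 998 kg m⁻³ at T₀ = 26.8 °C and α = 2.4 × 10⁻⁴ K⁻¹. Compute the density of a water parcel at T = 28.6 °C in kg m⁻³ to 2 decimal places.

997.57 kg m⁻³

T − T₀ = +1.8 K.
Bracket = 1 − α·(+1.8) = 1 + (-4.32 × 10⁻⁴) = 0.9995680.
ρ = 998 × 0.9995680 = 997.57 kg m⁻³.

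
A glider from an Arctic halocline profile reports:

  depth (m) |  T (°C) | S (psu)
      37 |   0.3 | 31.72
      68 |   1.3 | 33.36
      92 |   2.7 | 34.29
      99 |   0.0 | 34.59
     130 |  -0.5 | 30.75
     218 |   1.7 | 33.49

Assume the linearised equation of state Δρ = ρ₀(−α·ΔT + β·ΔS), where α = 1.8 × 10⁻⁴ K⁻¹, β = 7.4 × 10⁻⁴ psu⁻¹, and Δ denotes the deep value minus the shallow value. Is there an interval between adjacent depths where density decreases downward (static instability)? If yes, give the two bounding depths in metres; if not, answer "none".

Evaluate Δρ/ρ₀ = −αΔT + βΔS across each adjacent pair:
  37–68 m: −αΔT+βΔS = −(1.8 × 10⁻⁴)(+1.0)+(7.4 × 10⁻⁴)(+1.64) = 1.0 × 10⁻³ → stable
  68–92 m: −αΔT+βΔS = −(1.8 × 10⁻⁴)(+1.4)+(7.4 × 10⁻⁴)(+0.93) = 4.4 × 10⁻⁴ → stable
  92–99 m: −αΔT+βΔS = −(1.8 × 10⁻⁴)(-2.7)+(7.4 × 10⁻⁴)(+0.30) = 7.1 × 10⁻⁴ → stable
  99–130 m: −αΔT+βΔS = −(1.8 × 10⁻⁴)(-0.5)+(7.4 × 10⁻⁴)(-3.84) = -2.8 × 10⁻³ → UNSTABLE
  130–218 m: −αΔT+βΔS = −(1.8 × 10⁻⁴)(+2.2)+(7.4 × 10⁻⁴)(+2.74) = 1.6 × 10⁻³ → stable
The 99–130 m interval has Δρ < 0: lighter water underlies denser water.

99–130 m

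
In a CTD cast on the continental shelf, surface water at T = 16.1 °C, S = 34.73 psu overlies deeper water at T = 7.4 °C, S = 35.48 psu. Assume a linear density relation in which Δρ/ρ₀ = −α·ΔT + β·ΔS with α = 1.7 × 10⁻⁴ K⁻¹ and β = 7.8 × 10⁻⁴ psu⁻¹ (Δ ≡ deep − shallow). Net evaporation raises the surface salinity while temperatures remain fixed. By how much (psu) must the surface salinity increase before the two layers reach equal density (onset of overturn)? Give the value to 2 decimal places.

Neutral buoyancy requires −α(T_deep − T_surf) + β(S_deep − S_surf′) = 0.
S_surf′ = S_deep − (α/β)·ΔT = 35.48 − (1.7 × 10⁻⁴/7.8 × 10⁻⁴)·(-8.7) = 37.3762 psu.
Increase required: 37.3762 − 34.73 = 2.6462 psu.

2.65 psu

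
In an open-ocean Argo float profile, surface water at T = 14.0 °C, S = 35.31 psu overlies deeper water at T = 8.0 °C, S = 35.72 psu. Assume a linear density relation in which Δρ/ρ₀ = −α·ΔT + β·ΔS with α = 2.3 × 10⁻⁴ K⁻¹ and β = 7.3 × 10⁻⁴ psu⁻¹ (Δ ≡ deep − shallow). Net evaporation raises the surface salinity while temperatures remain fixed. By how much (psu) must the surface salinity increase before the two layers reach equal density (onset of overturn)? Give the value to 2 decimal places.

Neutral buoyancy requires −α(T_deep − T_surf) + β(S_deep − S_surf′) = 0.
S_surf′ = S_deep − (α/β)·ΔT = 35.72 − (2.3 × 10⁻⁴/7.3 × 10⁻⁴)·(-6.0) = 37.6104 psu.
Increase required: 37.6104 − 35.31 = 2.3004 psu.

2.30 psu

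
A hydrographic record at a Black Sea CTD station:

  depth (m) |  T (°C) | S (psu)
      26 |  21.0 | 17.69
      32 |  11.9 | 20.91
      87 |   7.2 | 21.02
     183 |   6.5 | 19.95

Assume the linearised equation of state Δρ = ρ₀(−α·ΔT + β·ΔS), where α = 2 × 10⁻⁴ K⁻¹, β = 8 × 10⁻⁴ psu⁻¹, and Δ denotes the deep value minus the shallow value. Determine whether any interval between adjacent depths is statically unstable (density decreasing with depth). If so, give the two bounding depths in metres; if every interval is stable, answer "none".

Evaluate Δρ/ρ₀ = −αΔT + βΔS across each adjacent pair:
  26–32 m: −αΔT+βΔS = −(2 × 10⁻⁴)(-9.1)+(8 × 10⁻⁴)(+3.22) = 4.4 × 10⁻³ → stable
  32–87 m: −αΔT+βΔS = −(2 × 10⁻⁴)(-4.7)+(8 × 10⁻⁴)(+0.11) = 1.0 × 10⁻³ → stable
  87–183 m: −αΔT+βΔS = −(2 × 10⁻⁴)(-0.7)+(8 × 10⁻⁴)(-1.07) = -7.2 × 10⁻⁴ → UNSTABLE
The 87–183 m interval has Δρ < 0: lighter water underlies denser water.

87–183 m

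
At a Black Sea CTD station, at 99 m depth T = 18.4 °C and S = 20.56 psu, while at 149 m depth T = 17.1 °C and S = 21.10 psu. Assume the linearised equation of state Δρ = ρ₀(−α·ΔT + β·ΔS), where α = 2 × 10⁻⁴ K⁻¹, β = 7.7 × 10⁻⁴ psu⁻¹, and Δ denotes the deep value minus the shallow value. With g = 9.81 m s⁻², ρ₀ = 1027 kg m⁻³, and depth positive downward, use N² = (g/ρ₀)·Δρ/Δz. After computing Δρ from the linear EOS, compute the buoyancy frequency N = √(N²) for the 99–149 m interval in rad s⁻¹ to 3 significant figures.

ΔT = -1.3 K, ΔS = +0.54 psu (deep − shallow).
Δρ/ρ₀ = −αΔT + βΔS = 2.60 × 10⁻⁴ + 4.158 × 10⁻⁴ = 6.758 × 10⁻⁴, so Δρ ≈ 0.6940 kg m⁻³.
N² = (g/ρ₀)·Δρ/Δz = g·(Δρ/ρ₀)/Δz = 9.81 × 6.758 × 10⁻⁴ / 50 = 1.3259 × 10⁻⁴ s⁻².
N = √(1.3259 × 10⁻⁴) = 0.011515 rad s⁻¹ ≈ 0.0115 rad s⁻¹.

0.0115 rad s⁻¹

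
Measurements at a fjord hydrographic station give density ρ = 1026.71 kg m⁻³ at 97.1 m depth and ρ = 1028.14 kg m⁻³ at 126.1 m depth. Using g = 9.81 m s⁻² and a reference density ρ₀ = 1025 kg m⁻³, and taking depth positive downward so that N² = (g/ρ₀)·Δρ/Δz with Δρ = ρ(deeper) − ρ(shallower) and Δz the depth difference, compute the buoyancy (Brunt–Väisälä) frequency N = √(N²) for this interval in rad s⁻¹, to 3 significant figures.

0.0217 rad s⁻¹

Δρ = 1028.14 − 1026.71 = 1.43 kg m⁻³ over Δz = 126.1 − 97.1 = 29 m.
N² = (9.81/1025) × (1.43/29) = 4.7194 × 10⁻⁴ s⁻².
N = √(4.7194 × 10⁻⁴) = 0.021724 rad s⁻¹ ≈ 0.0217 rad s⁻¹.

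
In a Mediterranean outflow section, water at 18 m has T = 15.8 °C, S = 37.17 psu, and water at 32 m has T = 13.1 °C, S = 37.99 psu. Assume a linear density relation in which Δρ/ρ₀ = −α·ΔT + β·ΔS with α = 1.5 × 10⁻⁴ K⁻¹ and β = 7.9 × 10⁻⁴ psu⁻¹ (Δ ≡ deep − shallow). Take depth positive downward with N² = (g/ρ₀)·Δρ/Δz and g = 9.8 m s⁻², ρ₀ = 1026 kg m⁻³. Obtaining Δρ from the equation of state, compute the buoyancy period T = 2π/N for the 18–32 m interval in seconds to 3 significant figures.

ΔT = -2.7 K, ΔS = +0.82 psu (deep − shallow).
Δρ/ρ₀ = −αΔT + βΔS = 4.05 × 10⁻⁴ + 6.478 × 10⁻⁴ = 1.0528 × 10⁻³, so Δρ ≈ 1.080 kg m⁻³.
N² = (g/ρ₀)·Δρ/Δz = g·(Δρ/ρ₀)/Δz = 9.8 × 1.0528 × 10⁻³ / 14 = 7.3696 × 10⁻⁴ s⁻².
N = √(7.3696 × 10⁻⁴) = 0.027147 rad s⁻¹ → T = 2π/N = 231.45 s ≈ 231 s.

231 s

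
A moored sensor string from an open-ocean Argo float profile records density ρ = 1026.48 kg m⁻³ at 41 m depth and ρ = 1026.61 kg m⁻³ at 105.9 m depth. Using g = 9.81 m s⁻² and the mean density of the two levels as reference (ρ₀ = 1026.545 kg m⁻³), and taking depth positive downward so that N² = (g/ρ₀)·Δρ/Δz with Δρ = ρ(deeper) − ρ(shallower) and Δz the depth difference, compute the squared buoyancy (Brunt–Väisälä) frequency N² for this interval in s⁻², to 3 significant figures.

1.91 × 10⁻⁵ s⁻²

Δρ = 1026.61 − 1026.48 = 0.13 kg m⁻³ over Δz = 105.9 − 41 = 64.9 m.
N² = (9.81/1026.545) × (0.13/64.9) = 1.9142 × 10⁻⁵ s⁻² ≈ 1.91 × 10⁻⁵ s⁻².
A positive N² confirms static stability across the interval.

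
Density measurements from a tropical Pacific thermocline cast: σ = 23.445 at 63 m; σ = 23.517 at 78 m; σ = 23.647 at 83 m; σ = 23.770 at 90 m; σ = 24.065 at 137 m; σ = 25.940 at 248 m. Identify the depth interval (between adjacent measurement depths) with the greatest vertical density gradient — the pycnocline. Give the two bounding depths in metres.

Compute the density gradient over each adjacent pair:
  63–78 m: Δρ/Δz = 0.072/15 = 4.8 × 10⁻³ kg m⁻⁴
  78–83 m: Δρ/Δz = 0.130/5 = 0.026 kg m⁻⁴
  83–90 m: Δρ/Δz = 0.123/7 = 0.018 kg m⁻⁴
  90–137 m: Δρ/Δz = 0.295/47 = 6.3 × 10⁻³ kg m⁻⁴
  137–248 m: Δρ/Δz = 1.875/111 = 0.017 kg m⁻⁴
The largest gradient is in the 78–83 m interval — the pycnocline.

78–83 m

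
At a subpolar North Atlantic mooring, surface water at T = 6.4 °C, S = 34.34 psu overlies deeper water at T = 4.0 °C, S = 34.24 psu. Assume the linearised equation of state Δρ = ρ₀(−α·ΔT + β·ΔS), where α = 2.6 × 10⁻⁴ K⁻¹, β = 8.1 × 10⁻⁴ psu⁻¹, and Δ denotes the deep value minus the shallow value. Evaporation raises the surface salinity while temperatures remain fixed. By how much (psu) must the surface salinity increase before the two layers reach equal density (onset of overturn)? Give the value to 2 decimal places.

0.67 psu

Neutral buoyancy requires −α(T_deep − T_surf) + β(S_deep − S_surf′) = 0.
S_surf′ = S_deep − (α/β)·ΔT = 34.24 − (2.6 × 10⁻⁴/8.1 × 10⁻⁴)·(-2.4) = 35.0104 psu.
Increase required: 35.0104 − 34.34 = 0.6704 psu.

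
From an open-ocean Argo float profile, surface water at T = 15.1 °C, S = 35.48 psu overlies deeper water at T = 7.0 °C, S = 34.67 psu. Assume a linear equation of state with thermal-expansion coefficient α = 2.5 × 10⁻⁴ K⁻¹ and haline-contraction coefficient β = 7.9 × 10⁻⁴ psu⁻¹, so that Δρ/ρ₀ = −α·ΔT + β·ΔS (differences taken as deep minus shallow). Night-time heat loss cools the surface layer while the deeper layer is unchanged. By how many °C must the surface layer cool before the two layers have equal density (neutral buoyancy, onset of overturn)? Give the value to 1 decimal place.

Neutral buoyancy requires Δρ = 0, i.e. −α(T_deep − T_surf′) + β(S_deep − S_surf) = 0.
T_surf′ = T_deep − (β/α)·ΔS = 7.0 − (7.9 × 10⁻⁴/2.5 × 10⁻⁴)·(-0.81) = 9.560 °C.
Cooling required: 15.1 − (9.560) = 5.540 °C.

5.5 °C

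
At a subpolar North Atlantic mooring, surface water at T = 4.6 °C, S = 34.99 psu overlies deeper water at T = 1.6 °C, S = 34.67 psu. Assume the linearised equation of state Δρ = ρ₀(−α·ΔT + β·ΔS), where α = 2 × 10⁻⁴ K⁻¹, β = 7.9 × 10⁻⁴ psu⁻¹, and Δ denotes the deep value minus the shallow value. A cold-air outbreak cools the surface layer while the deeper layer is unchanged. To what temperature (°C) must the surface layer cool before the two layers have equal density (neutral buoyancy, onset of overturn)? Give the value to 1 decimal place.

2.9 °C

Neutral buoyancy requires Δρ = 0, i.e. −α(T_deep − T_surf′) + β(S_deep − S_surf) = 0.
T_surf′ = T_deep − (β/α)·ΔS = 1.6 − (7.9 × 10⁻⁴/2 × 10⁻⁴)·(-0.32) = 2.864 °C.
Cooling required: 4.6 − (2.864) = 1.736 °C.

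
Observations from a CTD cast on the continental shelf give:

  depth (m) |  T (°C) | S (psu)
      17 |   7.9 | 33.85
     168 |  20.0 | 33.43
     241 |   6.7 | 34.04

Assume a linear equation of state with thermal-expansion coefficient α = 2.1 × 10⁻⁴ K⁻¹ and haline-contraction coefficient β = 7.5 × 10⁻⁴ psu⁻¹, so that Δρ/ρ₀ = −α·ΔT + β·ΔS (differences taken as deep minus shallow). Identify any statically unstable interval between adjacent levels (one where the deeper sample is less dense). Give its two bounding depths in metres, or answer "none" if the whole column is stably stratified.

Evaluate Δρ/ρ₀ = −αΔT + βΔS across each adjacent pair:
  17–168 m: −αΔT+βΔS = −(2.1 × 10⁻⁴)(+12.1)+(7.5 × 10⁻⁴)(-0.42) = -2.9 × 10⁻³ → UNSTABLE
  168–241 m: −αΔT+βΔS = −(2.1 × 10⁻⁴)(-13.3)+(7.5 × 10⁻⁴)(+0.61) = 3.3 × 10⁻³ → stable
The 17–168 m interval has Δρ < 0: lighter water underlies denser water.

17–168 m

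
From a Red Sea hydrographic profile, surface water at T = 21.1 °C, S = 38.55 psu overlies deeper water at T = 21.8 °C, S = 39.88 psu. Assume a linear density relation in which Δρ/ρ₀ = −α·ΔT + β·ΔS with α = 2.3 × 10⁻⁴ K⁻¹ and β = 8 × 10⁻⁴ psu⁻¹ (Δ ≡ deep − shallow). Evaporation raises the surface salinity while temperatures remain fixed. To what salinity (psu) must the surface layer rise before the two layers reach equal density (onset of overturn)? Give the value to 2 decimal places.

39.68 psu

Neutral buoyancy requires −α(T_deep − T_surf) + β(S_deep − S_surf′) = 0.
S_surf′ = S_deep − (α/β)·ΔT = 39.88 − (2.3 × 10⁻⁴/8 × 10⁻⁴)·(+0.7) = 39.6788 psu.
Increase required: 39.6788 − 38.55 = 1.1288 psu.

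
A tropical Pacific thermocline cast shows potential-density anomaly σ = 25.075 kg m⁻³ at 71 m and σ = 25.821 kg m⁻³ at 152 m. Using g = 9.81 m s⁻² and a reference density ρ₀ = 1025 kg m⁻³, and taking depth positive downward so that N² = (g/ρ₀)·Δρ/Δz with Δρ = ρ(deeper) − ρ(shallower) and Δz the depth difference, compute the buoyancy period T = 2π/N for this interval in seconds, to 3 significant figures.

669 s

Δρ = 1025.821 − 1025.075 = 0.746 kg m⁻³ over Δz = 152 − 71 = 81 m.
N² = (9.81/1025) × (0.746/81) = 8.8145 × 10⁻⁵ s⁻².
N = √(8.8145 × 10⁻⁵) = 9.3886 × 10⁻³ rad s⁻¹, so T = 2π/N = 669.24 s ≈ 669 s.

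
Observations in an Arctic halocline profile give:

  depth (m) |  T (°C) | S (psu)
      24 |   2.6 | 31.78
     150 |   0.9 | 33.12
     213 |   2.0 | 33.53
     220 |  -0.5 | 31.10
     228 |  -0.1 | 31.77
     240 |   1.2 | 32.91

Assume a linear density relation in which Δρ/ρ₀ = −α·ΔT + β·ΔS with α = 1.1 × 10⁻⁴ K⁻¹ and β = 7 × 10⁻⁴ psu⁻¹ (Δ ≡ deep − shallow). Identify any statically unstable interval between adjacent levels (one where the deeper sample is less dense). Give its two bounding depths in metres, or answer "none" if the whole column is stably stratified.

Evaluate Δρ/ρ₀ = −αΔT + βΔS across each adjacent pair:
  24–150 m: −αΔT+βΔS = −(1.1 × 10⁻⁴)(-1.7)+(7 × 10⁻⁴)(+1.34) = 1.1 × 10⁻³ → stable
  150–213 m: −αΔT+βΔS = −(1.1 × 10⁻⁴)(+1.1)+(7 × 10⁻⁴)(+0.41) = 1.7 × 10⁻⁴ → stable
  213–220 m: −αΔT+βΔS = −(1.1 × 10⁻⁴)(-2.5)+(7 × 10⁻⁴)(-2.43) = -1.4 × 10⁻³ → UNSTABLE
  220–228 m: −αΔT+βΔS = −(1.1 × 10⁻⁴)(+0.4)+(7 × 10⁻⁴)(+0.67) = 4.3 × 10⁻⁴ → stable
  228–240 m: −αΔT+βΔS = −(1.1 × 10⁻⁴)(+1.3)+(7 × 10⁻⁴)(+1.14) = 6.5 × 10⁻⁴ → stable
The 213–220 m interval has Δρ < 0: lighter water underlies denser water.

213–220 m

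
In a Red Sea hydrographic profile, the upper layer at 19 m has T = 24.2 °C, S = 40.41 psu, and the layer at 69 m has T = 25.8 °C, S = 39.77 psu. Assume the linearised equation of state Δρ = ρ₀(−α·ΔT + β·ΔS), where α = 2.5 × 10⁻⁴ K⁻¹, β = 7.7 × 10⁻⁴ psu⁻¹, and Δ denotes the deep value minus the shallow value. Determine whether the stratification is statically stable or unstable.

unstable

ΔT = 25.8 − 24.2 = +1.6 K and ΔS = 39.77 − 40.41 = -0.64 psu (deep − shallow).
−αΔT = -4.00 × 10⁻⁴; βΔS = -4.928 × 10⁻⁴; sum Δρ/ρ₀ = -8.928 × 10⁻⁴.
Δρ/ρ₀ < 0, so Δρ < 0: deeper water is lighter → statically unstable; the column would overturn.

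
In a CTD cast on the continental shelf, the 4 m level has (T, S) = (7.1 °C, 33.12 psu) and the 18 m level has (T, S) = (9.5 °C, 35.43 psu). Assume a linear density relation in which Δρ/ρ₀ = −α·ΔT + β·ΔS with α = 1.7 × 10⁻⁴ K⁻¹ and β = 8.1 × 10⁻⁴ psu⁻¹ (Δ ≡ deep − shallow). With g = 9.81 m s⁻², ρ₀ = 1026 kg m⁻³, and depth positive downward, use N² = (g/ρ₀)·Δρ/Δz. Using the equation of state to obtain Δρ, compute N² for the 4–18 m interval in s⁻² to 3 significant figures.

1.03 × 10⁻³ s⁻²

ΔT = +2.4 K, ΔS = +2.31 psu (deep − shallow).
Δρ/ρ₀ = −αΔT + βΔS = -4.08 × 10⁻⁴ + 1.8711 × 10⁻³ = 1.4631 × 10⁻³, so Δρ ≈ 1.501 kg m⁻³.
N² = (g/ρ₀)·Δρ/Δz = g·(Δρ/ρ₀)/Δz = 9.81 × 1.4631 × 10⁻³ / 14 = 1.0252 × 10⁻³ s⁻² ≈ 1.03 × 10⁻³ s⁻².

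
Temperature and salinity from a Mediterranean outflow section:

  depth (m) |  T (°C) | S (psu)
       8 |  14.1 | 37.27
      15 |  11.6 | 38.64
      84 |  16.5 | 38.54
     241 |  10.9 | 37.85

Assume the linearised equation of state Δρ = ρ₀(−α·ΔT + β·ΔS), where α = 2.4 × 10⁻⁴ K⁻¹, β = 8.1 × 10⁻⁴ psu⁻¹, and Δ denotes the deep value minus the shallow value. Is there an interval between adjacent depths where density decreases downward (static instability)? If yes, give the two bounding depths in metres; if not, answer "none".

15–84 m

Evaluate Δρ/ρ₀ = −αΔT + βΔS across each adjacent pair:
  8–15 m: −αΔT+βΔS = −(2.4 × 10⁻⁴)(-2.5)+(8.1 × 10⁻⁴)(+1.37) = 1.7 × 10⁻³ → stable
  15–84 m: −αΔT+βΔS = −(2.4 × 10⁻⁴)(+4.9)+(8.1 × 10⁻⁴)(-0.10) = -1.3 × 10⁻³ → UNSTABLE
  84–241 m: −αΔT+βΔS = −(2.4 × 10⁻⁴)(-5.6)+(8.1 × 10⁻⁴)(-0.69) = 7.9 × 10⁻⁴ → stable
The 15–84 m interval has Δρ < 0: lighter water underlies denser water.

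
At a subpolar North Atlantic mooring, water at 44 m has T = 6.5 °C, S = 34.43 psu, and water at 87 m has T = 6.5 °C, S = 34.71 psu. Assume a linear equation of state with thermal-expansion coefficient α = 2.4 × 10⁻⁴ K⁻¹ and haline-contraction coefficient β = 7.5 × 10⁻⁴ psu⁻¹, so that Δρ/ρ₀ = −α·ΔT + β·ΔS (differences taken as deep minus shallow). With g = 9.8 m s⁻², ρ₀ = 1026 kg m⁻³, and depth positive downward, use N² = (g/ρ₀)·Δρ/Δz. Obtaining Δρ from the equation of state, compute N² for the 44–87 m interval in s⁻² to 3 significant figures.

4.79 × 10⁻⁵ s⁻²

ΔT = +0.0 K, ΔS = +0.28 psu (deep − shallow).
Δρ/ρ₀ = −αΔT + βΔS = 0 + 2.10 × 10⁻⁴ = 2.10 × 10⁻⁴, so Δρ ≈ 0.2155 kg m⁻³.
N² = (g/ρ₀)·Δρ/Δz = g·(Δρ/ρ₀)/Δz = 9.8 × 2.10 × 10⁻⁴ / 43 = 4.7860 × 10⁻⁵ s⁻² ≈ 4.79 × 10⁻⁵ s⁻².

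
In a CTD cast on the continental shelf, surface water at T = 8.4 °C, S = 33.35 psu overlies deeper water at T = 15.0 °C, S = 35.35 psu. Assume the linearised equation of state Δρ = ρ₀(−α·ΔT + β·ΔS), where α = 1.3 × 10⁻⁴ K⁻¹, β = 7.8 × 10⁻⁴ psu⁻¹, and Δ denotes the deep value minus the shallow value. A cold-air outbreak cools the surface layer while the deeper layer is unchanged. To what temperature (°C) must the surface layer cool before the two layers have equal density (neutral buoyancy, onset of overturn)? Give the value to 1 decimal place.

Neutral buoyancy requires Δρ = 0, i.e. −α(T_deep − T_surf′) + β(S_deep − S_surf) = 0.
T_surf′ = T_deep − (β/α)·ΔS = 15.0 − (7.8 × 10⁻⁴/1.3 × 10⁻⁴)·(+2.00) = 3.000 °C.
Cooling required: 8.4 − (3.000) = 5.400 °C.

3.0 °C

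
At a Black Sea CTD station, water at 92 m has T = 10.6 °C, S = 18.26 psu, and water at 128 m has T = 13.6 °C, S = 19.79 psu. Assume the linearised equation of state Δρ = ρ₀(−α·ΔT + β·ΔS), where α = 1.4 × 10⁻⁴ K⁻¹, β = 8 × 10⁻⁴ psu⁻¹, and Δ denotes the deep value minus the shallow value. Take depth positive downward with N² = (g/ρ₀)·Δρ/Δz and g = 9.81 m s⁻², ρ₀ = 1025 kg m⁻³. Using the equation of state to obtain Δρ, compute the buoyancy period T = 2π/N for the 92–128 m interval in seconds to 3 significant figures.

ΔT = +3.0 K, ΔS = +1.53 psu (deep − shallow).
Δρ/ρ₀ = −αΔT + βΔS = -4.20 × 10⁻⁴ + 1.224 × 10⁻³ = 8.04 × 10⁻⁴, so Δρ ≈ 0.8241 kg m⁻³.
N² = (g/ρ₀)·Δρ/Δz = g·(Δρ/ρ₀)/Δz = 9.81 × 8.04 × 10⁻⁴ / 36 = 2.1909 × 10⁻⁴ s⁻².
N = √(2.1909 × 10⁻⁴) = 0.014802 rad s⁻¹ → T = 2π/N = 424.48 s ≈ 424 s.

424 s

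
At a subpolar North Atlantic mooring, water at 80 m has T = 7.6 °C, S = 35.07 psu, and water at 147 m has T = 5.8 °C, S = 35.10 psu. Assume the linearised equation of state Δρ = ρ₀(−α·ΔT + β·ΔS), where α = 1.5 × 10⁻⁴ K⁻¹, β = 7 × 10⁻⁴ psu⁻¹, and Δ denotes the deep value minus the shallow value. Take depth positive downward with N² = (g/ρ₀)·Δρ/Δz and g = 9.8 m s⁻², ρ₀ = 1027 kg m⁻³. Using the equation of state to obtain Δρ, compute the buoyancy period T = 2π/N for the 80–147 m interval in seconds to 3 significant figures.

963 s

ΔT = -1.8 K, ΔS = +0.03 psu (deep − shallow).
Δρ/ρ₀ = −αΔT + βΔS = 2.70 × 10⁻⁴ + 2.10 × 10⁻⁵ = 2.91 × 10⁻⁴, so Δρ ≈ 0.2989 kg m⁻³.
N² = (g/ρ₀)·Δρ/Δz = g·(Δρ/ρ₀)/Δz = 9.8 × 2.91 × 10⁻⁴ / 67 = 4.2564 × 10⁻⁵ s⁻².
N = √(4.2564 × 10⁻⁵) = 6.5241 × 10⁻³ rad s⁻¹ → T = 2π/N = 963.07 s ≈ 963 s.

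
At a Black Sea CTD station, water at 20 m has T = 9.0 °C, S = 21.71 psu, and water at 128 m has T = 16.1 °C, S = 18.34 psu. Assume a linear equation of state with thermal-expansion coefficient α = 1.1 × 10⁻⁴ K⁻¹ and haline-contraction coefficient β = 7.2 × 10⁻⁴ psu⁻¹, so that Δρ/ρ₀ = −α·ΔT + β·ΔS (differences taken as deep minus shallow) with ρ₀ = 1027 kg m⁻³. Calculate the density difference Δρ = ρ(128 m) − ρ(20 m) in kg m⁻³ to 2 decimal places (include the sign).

ΔT = +7.1 K, ΔS = -3.37 psu (deep − shallow).
Δρ/ρ₀ = −(1.1 × 10⁻⁴)(+7.1) + (7.2 × 10⁻⁴)(-3.37) = -3.2074 × 10⁻³.
Δρ = 1027 × (-3.2074 × 10⁻³) = -3.29 kg m⁻³.
Negative Δρ: lighter below, statically unstable.

-3.29 kg m⁻³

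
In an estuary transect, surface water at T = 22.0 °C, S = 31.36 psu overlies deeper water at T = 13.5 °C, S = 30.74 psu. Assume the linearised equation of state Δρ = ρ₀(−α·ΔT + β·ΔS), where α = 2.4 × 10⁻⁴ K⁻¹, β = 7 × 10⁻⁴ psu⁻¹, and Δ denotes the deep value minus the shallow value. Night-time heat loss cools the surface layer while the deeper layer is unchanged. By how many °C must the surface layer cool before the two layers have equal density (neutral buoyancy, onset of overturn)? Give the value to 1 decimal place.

Neutral buoyancy requires Δρ = 0, i.e. −α(T_deep − T_surf′) + β(S_deep − S_surf) = 0.
T_surf′ = T_deep − (β/α)·ΔS = 13.5 − (7 × 10⁻⁴/2.4 × 10⁻⁴)·(-0.62) = 15.308 °C.
Cooling required: 22.0 − (15.308) = 6.692 °C.

6.7 °C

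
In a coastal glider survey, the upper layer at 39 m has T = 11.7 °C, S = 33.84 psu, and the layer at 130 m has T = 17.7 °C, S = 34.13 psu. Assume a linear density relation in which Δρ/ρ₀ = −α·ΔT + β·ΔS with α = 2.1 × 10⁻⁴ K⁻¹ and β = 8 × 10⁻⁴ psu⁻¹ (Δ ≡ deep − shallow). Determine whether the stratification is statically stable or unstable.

unstable

ΔT = 17.7 − 11.7 = +6.0 K and ΔS = 34.13 − 33.84 = +0.29 psu (deep − shallow).
−αΔT = -1.26 × 10⁻³; βΔS = 2.32 × 10⁻⁴; sum Δρ/ρ₀ = -1.028 × 10⁻³.
Δρ/ρ₀ < 0, so Δρ < 0: deeper water is lighter → statically unstable; the column would overturn.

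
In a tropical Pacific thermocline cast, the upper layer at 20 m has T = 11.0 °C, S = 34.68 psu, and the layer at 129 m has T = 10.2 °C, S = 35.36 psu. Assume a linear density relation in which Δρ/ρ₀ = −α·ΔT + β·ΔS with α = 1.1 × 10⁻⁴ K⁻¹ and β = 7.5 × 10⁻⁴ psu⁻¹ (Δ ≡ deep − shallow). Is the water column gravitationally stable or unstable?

stable

ΔT = 10.2 − 11.0 = -0.8 K and ΔS = 35.36 − 34.68 = +0.68 psu (deep − shallow).
−αΔT = 8.80 × 10⁻⁵; βΔS = 5.10 × 10⁻⁴; sum Δρ/ρ₀ = 5.98 × 10⁻⁴.
Δρ/ρ₀ > 0, so Δρ > 0: deeper water is denser → statically stable.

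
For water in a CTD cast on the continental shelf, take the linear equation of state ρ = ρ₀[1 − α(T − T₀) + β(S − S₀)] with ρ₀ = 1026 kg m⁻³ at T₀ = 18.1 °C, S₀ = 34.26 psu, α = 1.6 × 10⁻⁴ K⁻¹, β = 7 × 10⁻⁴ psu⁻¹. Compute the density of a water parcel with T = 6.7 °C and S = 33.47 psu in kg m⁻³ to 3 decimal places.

T − T₀ = -11.4 K, S − S₀ = -0.79 psu.
Bracket = 1 − α·(-11.4) + β·(-0.79) = 1 + (1.271 × 10⁻³) = 1.0012710.
ρ = 1026 × 1.0012710 = 1027.304 kg m⁻³.

1027.304 kg m⁻³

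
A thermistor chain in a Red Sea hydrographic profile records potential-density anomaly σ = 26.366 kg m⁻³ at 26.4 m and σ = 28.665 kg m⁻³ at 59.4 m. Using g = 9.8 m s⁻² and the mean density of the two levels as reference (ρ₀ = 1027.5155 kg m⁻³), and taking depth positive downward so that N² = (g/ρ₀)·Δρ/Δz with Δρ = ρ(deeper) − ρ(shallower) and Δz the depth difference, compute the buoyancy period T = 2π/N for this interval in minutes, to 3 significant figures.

4.06 min

Δρ = 1028.665 − 1026.366 = 2.299 kg m⁻³ over Δz = 59.4 − 26.4 = 33 m.
N² = (9.8/1027.5155) × (2.299/33) = 6.6445 × 10⁻⁴ s⁻².
N = √(6.6445 × 10⁻⁴) = 0.025777 rad s⁻¹, so T = 2π/N = 243.75 s = 4.0625 min ≈ 4.06 min.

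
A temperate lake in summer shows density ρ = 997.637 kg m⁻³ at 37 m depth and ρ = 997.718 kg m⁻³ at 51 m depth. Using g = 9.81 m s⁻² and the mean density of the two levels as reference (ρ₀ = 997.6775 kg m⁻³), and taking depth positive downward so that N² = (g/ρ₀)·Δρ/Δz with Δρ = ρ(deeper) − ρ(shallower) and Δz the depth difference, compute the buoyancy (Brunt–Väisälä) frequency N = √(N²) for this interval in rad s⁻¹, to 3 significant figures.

Δρ = 997.718 − 997.637 = 0.081 kg m⁻³ over Δz = 51 − 37 = 14 m.
N² = (9.81/997.6775) × (0.081/14) = 5.6890 × 10⁻⁵ s⁻².
N = √(5.6890 × 10⁻⁵) = 7.5425 × 10⁻³ rad s⁻¹ ≈ 7.54 × 10⁻³ rad s⁻¹.

7.54 × 10⁻³ rad s⁻¹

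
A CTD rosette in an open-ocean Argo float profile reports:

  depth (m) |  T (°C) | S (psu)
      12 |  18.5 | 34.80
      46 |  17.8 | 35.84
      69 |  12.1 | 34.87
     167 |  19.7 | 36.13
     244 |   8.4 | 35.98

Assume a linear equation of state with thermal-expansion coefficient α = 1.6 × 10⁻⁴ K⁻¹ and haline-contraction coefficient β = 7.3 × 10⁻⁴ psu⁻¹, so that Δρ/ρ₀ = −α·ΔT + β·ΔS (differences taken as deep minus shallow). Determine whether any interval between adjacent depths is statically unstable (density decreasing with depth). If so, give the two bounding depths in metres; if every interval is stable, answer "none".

69–167 m

Evaluate Δρ/ρ₀ = −αΔT + βΔS across each adjacent pair:
  12–46 m: −αΔT+βΔS = −(1.6 × 10⁻⁴)(-0.7)+(7.3 × 10⁻⁴)(+1.04) = 8.7 × 10⁻⁴ → stable
  46–69 m: −αΔT+βΔS = −(1.6 × 10⁻⁴)(-5.7)+(7.3 × 10⁻⁴)(-0.97) = 2.0 × 10⁻⁴ → stable
  69–167 m: −αΔT+βΔS = −(1.6 × 10⁻⁴)(+7.6)+(7.3 × 10⁻⁴)(+1.26) = -3.0 × 10⁻⁴ → UNSTABLE
  167–244 m: −αΔT+βΔS = −(1.6 × 10⁻⁴)(-11.3)+(7.3 × 10⁻⁴)(-0.15) = 1.7 × 10⁻³ → stable
The 69–167 m interval has Δρ < 0: lighter water underlies denser water.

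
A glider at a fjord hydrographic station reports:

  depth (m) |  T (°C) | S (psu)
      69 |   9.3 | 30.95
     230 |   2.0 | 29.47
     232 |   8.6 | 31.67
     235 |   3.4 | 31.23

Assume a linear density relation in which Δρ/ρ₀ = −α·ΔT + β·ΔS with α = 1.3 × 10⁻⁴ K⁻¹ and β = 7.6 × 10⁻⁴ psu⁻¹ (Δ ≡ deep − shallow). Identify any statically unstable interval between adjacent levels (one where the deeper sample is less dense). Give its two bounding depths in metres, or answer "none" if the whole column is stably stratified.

69–230 m

Evaluate Δρ/ρ₀ = −αΔT + βΔS across each adjacent pair:
  69–230 m: −αΔT+βΔS = −(1.3 × 10⁻⁴)(-7.3)+(7.6 × 10⁻⁴)(-1.48) = -1.8 × 10⁻⁴ → UNSTABLE
  230–232 m: −αΔT+βΔS = −(1.3 × 10⁻⁴)(+6.6)+(7.6 × 10⁻⁴)(+2.20) = 8.1 × 10⁻⁴ → stable
  232–235 m: −αΔT+βΔS = −(1.3 × 10⁻⁴)(-5.2)+(7.6 × 10⁻⁴)(-0.44) = 3.4 × 10⁻⁴ → stable
The 69–230 m interval has Δρ < 0: lighter water underlies denser water.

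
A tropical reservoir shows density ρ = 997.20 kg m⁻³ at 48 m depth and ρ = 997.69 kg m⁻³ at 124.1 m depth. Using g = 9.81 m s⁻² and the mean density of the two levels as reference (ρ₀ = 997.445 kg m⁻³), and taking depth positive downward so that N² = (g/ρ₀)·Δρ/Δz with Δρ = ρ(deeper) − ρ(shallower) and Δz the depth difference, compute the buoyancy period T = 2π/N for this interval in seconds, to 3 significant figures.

790 s

Δρ = 997.69 − 997.20 = 0.49 kg m⁻³ over Δz = 124.1 − 48 = 76.1 m.
N² = (9.81/997.445) × (0.49/76.1) = 6.3327 × 10⁻⁵ s⁻².
N = √(6.3327 × 10⁻⁵) = 7.9578 × 10⁻³ rad s⁻¹, so T = 2π/N = 789.56 s ≈ 790 s.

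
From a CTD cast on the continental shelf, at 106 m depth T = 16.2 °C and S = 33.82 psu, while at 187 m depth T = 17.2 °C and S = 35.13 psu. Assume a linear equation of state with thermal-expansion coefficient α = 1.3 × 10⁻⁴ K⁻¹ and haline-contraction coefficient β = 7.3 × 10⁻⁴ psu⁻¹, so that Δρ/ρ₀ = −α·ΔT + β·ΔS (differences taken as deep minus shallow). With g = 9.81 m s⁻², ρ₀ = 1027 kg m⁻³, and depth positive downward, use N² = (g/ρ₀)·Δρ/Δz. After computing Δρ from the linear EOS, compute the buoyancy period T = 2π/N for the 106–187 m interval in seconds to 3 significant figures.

628 s

ΔT = +1.0 K, ΔS = +1.31 psu (deep − shallow).
Δρ/ρ₀ = −αΔT + βΔS = -1.30 × 10⁻⁴ + 9.563 × 10⁻⁴ = 8.263 × 10⁻⁴, so Δρ ≈ 0.8486 kg m⁻³.
N² = (g/ρ₀)·Δρ/Δz = g·(Δρ/ρ₀)/Δz = 9.81 × 8.263 × 10⁻⁴ / 81 = 1.0007 × 10⁻⁴ s⁻².
N = √(1.0007 × 10⁻⁴) = 0.010003 rad s⁻¹ → T = 2π/N = 628.13 s ≈ 628 s.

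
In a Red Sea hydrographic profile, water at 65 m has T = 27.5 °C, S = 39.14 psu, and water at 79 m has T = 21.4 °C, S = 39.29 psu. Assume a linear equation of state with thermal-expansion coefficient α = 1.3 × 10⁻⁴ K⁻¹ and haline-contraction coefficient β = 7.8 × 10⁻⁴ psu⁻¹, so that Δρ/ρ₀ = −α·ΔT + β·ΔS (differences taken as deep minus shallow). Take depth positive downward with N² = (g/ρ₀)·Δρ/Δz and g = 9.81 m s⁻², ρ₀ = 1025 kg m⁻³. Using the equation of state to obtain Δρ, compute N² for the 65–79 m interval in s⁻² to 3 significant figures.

ΔT = -6.1 K, ΔS = +0.15 psu (deep − shallow).
Δρ/ρ₀ = −αΔT + βΔS = 7.93 × 10⁻⁴ + 1.17 × 10⁻⁴ = 9.10 × 10⁻⁴, so Δρ ≈ 0.9327 kg m⁻³.
N² = (g/ρ₀)·Δρ/Δz = g·(Δρ/ρ₀)/Δz = 9.81 × 9.10 × 10⁻⁴ / 14 = 6.3765 × 10⁻⁴ s⁻² ≈ 6.38 × 10⁻⁴ s⁻².

6.38 × 10⁻⁴ s⁻²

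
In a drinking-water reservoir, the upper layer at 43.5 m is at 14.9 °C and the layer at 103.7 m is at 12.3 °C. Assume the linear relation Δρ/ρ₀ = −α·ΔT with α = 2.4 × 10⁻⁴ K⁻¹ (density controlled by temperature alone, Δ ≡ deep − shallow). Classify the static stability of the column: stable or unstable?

stable

ΔT = 12.3 − 14.9 = -2.6 K, so Δρ/ρ₀ = −αΔT = 6.24 × 10⁻⁴.
Δρ/ρ₀ > 0, so Δρ > 0: deeper water is denser → statically stable.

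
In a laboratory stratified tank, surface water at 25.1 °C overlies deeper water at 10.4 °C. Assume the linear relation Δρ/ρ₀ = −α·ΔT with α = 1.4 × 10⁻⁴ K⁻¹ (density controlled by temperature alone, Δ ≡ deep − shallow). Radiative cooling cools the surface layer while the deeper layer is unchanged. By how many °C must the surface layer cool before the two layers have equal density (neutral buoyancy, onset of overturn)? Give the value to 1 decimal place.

14.7 °C

With temperature the only control, equal density requires T_surf′ = T_deep.
T_surf′ = 10.4 °C.
Cooling required: 25.1 − 10.4 = 14.7 °C.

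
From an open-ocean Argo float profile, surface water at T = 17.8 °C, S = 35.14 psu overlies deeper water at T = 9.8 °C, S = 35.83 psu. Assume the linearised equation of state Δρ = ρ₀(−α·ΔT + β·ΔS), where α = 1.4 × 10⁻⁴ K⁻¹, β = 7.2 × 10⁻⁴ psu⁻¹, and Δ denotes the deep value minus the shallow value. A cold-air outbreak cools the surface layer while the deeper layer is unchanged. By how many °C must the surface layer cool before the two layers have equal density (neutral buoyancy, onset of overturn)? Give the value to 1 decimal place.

11.5 °C

Neutral buoyancy requires Δρ = 0, i.e. −α(T_deep − T_surf′) + β(S_deep − S_surf) = 0.
T_surf′ = T_deep − (β/α)·ΔS = 9.8 − (7.2 × 10⁻⁴/1.4 × 10⁻⁴)·(+0.69) = 6.251 °C.
Cooling required: 17.8 − (6.251) = 11.549 °C.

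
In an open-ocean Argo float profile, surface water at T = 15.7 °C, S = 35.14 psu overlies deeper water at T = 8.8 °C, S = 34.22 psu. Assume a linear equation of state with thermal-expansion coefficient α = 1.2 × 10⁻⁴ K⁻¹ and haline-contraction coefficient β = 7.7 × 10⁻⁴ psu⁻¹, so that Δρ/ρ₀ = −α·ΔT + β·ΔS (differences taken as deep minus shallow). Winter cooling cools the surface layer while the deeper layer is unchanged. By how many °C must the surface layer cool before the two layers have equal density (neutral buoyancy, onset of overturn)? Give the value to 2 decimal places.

Neutral buoyancy requires Δρ = 0, i.e. −α(T_deep − T_surf′) + β(S_deep − S_surf) = 0.
T_surf′ = T_deep − (β/α)·ΔS = 8.8 − (7.7 × 10⁻⁴/1.2 × 10⁻⁴)·(-0.92) = 14.7033 °C.
Cooling required: 15.7 − (14.7033) = 0.9967 °C.

1.00 °C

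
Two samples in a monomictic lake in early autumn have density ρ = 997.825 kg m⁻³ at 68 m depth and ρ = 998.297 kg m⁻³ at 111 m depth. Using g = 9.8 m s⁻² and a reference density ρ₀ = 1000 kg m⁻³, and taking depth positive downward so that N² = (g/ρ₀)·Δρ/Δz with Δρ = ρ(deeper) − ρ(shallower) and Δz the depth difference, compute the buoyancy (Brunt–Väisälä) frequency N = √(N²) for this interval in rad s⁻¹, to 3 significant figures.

Δρ = 998.297 − 997.825 = 0.472 kg m⁻³ over Δz = 111 − 68 = 43 m.
N² = (9.8/1000) × (0.472/43) = 1.0757 × 10⁻⁴ s⁻².
N = √(1.0757 × 10⁻⁴) = 0.010372 rad s⁻¹ ≈ 0.0104 rad s⁻¹.

0.0104 rad s⁻¹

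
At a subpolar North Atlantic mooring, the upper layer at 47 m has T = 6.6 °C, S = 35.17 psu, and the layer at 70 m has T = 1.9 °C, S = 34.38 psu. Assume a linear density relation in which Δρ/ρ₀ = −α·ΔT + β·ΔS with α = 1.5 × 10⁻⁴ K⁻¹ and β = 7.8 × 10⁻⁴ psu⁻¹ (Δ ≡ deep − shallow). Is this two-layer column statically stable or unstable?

stable

ΔT = 1.9 − 6.6 = -4.7 K and ΔS = 34.38 − 35.17 = -0.79 psu (deep − shallow).
−αΔT = 7.05 × 10⁻⁴; βΔS = -6.162 × 10⁻⁴; sum Δρ/ρ₀ = 8.88 × 10⁻⁵.
Δρ/ρ₀ > 0, so Δρ > 0: deeper water is denser → statically stable.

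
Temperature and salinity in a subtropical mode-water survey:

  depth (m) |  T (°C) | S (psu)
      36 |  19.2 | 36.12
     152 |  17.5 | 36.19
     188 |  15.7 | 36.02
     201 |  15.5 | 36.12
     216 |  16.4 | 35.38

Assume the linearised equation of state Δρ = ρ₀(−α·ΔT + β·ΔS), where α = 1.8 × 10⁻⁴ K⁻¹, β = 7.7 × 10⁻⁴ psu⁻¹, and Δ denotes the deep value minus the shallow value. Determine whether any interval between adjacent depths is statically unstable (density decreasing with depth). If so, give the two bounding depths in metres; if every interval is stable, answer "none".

Evaluate Δρ/ρ₀ = −αΔT + βΔS across each adjacent pair:
  36–152 m: −αΔT+βΔS = −(1.8 × 10⁻⁴)(-1.7)+(7.7 × 10⁻⁴)(+0.07) = 3.6 × 10⁻⁴ → stable
  152–188 m: −αΔT+βΔS = −(1.8 × 10⁻⁴)(-1.8)+(7.7 × 10⁻⁴)(-0.17) = 1.9 × 10⁻⁴ → stable
  188–201 m: −αΔT+βΔS = −(1.8 × 10⁻⁴)(-0.2)+(7.7 × 10⁻⁴)(+0.10) = 1.1 × 10⁻⁴ → stable
  201–216 m: −αΔT+βΔS = −(1.8 × 10⁻⁴)(+0.9)+(7.7 × 10⁻⁴)(-0.74) = -7.3 × 10⁻⁴ → UNSTABLE
The 201–216 m interval has Δρ < 0: lighter water underlies denser water.

201–216 m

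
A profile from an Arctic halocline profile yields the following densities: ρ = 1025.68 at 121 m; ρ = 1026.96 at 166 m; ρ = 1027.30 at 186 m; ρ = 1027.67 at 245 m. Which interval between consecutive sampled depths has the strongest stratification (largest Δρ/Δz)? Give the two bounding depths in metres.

121–166 m

Compute the density gradient over each adjacent pair:
  121–166 m: Δρ/Δz = 1.28/45 = 0.028 kg m⁻⁴
  166–186 m: Δρ/Δz = 0.34/20 = 0.017 kg m⁻⁴
  186–245 m: Δρ/Δz = 0.37/59 = 6.3 × 10⁻³ kg m⁻⁴
The largest gradient is in the 121–166 m interval — the pycnocline.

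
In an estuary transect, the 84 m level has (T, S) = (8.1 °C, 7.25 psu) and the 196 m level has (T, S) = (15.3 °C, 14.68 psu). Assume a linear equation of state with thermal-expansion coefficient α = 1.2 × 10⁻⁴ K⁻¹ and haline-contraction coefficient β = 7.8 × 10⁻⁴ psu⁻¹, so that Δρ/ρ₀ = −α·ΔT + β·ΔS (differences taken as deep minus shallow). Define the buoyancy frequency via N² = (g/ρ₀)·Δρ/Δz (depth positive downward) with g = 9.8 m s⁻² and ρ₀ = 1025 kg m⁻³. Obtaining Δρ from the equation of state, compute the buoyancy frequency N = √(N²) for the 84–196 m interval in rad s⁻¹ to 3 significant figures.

0.0208 rad s⁻¹

ΔT = +7.2 K, ΔS = +7.43 psu (deep − shallow).
Δρ/ρ₀ = −αΔT + βΔS = -8.64 × 10⁻⁴ + 5.7954 × 10⁻³ = 4.9314 × 10⁻³, so Δρ ≈ 5.055 kg m⁻³.
N² = (g/ρ₀)·Δρ/Δz = g·(Δρ/ρ₀)/Δz = 9.8 × 4.9314 × 10⁻³ / 112 = 4.3150 × 10⁻⁴ s⁻².
N = √(4.3150 × 10⁻⁴) = 0.020773 rad s⁻¹ ≈ 0.0208 rad s⁻¹.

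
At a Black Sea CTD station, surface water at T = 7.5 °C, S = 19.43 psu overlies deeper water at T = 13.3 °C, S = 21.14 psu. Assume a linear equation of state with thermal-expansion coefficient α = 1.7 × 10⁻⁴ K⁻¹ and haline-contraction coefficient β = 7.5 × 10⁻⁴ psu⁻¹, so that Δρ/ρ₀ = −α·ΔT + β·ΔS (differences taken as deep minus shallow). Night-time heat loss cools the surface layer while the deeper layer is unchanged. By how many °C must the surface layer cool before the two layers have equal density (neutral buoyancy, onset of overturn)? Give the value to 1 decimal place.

1.7 °C

Neutral buoyancy requires Δρ = 0, i.e. −α(T_deep − T_surf′) + β(S_deep − S_surf) = 0.
T_surf′ = T_deep − (β/α)·ΔS = 13.3 − (7.5 × 10⁻⁴/1.7 × 10⁻⁴)·(+1.71) = 5.756 °C.
Cooling required: 7.5 − (5.756) = 1.744 °C.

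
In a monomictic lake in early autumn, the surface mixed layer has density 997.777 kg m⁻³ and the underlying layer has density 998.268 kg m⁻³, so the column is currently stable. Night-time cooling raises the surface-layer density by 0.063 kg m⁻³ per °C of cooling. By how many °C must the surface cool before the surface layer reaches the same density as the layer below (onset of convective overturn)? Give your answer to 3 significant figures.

Density deficit of the surface layer: 998.268 − 997.777 = 0.491 kg m⁻³.
Required change = 0.491 / 0.063 = 7.79 °C.

7.79 °C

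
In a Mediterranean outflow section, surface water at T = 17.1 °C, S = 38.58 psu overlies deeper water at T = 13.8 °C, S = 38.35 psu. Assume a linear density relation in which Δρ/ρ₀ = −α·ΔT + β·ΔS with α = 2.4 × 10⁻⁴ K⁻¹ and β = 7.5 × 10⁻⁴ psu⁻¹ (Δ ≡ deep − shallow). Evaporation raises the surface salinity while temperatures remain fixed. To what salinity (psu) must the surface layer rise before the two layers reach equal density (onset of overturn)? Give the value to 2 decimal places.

39.41 psu

Neutral buoyancy requires −α(T_deep − T_surf) + β(S_deep − S_surf′) = 0.
S_surf′ = S_deep − (α/β)·ΔT = 38.35 − (2.4 × 10⁻⁴/7.5 × 10⁻⁴)·(-3.3) = 39.4060 psu.
Increase required: 39.4060 − 38.58 = 0.8260 psu.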